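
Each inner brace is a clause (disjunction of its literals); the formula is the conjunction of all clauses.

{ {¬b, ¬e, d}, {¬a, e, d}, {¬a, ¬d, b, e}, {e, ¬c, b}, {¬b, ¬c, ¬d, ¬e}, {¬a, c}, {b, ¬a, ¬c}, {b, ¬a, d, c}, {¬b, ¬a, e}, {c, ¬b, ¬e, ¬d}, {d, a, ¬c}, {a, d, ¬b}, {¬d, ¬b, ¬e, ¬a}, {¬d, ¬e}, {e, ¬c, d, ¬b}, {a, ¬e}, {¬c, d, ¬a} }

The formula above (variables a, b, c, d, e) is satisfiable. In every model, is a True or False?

False

Suppose a = True.
Unit clause (c) forces c = True.
Unit clause (b) forces b = True.
Unit clause (e) forces e = True.
Unit clause (d) forces d = True.
That conflicts with the unit clause (¬d).
So every satisfying assignment has a = False.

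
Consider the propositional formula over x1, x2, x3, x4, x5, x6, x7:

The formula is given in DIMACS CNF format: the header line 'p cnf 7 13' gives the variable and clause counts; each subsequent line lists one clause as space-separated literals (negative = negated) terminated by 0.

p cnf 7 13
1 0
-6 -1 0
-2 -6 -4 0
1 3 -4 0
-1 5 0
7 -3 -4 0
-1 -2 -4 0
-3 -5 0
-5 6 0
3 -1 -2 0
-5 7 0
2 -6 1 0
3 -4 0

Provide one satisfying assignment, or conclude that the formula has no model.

From the singleton clause (x1), x1 = True.
From the singleton clause (¬x6), x6 = False.
From the singleton clause (x5), x5 = True.
That conflicts with the unit clause (¬x5).

UNSATISFIABLE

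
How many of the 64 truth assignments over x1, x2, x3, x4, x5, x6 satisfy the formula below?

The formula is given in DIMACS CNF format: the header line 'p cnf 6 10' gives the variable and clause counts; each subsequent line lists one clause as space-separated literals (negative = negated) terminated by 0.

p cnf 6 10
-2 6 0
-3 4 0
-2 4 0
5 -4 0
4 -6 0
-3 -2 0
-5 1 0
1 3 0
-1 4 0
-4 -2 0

4

There are 2^6 = 64 truth assignments over (x1, x2, x3, x4, x5, x6).
Split on x5. With x5 = True, the clauses containing x5 are satisfied and ¬x5 drops from the rest; 4 of the 2^5 = 32 assignments to the other variables satisfy what remains.
With x5 = False, by the same count on the reduced clause set, 0 assignments work.
(One model: x1=T, x2=F, x3=F, x4=T, x5=T, x6=F.)
Total: 4 + 0 = 4.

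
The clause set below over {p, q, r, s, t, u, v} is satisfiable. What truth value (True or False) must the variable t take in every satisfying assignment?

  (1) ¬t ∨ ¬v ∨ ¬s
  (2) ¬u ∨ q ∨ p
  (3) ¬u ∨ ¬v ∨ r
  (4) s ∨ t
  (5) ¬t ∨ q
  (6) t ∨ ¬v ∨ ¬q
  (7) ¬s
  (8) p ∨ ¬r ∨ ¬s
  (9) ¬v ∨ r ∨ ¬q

Suppose t = False.
Unit clause (s) forces s = True.
That conflicts with the unit clause (¬s).
So every satisfying assignment has t = True.

True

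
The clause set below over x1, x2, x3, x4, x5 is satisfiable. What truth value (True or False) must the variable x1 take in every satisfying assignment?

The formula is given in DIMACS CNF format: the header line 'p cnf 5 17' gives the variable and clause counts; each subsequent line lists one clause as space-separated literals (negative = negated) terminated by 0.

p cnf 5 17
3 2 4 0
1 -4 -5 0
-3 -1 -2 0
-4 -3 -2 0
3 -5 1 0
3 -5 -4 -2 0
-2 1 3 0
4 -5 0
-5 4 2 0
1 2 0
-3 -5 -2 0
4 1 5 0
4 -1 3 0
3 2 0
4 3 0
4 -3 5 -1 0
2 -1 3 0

Suppose x1 = False.
Unit clause (x2) forces x2 = True.
Unit clause (x3) forces x3 = True.
Unit clause (¬x4) forces x4 = False.
Unit clause (¬x5) forces x5 = False.
But (x5) is also a unit clause — contradiction.
So every satisfying assignment has x1 = True.

True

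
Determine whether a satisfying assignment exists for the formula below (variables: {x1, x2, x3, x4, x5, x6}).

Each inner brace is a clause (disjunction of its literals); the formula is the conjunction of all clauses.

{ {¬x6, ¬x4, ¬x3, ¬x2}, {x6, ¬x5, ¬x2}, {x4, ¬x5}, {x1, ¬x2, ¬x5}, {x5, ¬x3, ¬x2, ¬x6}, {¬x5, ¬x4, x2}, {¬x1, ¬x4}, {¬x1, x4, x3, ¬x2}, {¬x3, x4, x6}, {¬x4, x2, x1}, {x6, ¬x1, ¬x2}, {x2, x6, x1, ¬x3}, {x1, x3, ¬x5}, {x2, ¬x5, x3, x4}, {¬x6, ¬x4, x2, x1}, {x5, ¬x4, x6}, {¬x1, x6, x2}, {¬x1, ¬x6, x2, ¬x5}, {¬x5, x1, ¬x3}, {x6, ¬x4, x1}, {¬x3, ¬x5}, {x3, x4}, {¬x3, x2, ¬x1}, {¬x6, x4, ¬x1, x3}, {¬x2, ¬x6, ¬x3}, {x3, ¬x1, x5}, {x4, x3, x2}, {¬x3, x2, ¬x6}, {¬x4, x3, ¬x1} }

Yes, satisfiable

Try x4 = True.
The clause (¬x1) is unit, so x1 = False.
The clause (x2) is unit, so x2 = True.
The clause (¬x5) is unit, so x5 = False.
The clause (x6) is unit, so x6 = True.
The clause (¬x3) is unit, so x3 = False.
This assignment satisfies each clause.
A satisfying assignment: x1=False, x2=True, x3=False, x4=True, x5=False, x6=True.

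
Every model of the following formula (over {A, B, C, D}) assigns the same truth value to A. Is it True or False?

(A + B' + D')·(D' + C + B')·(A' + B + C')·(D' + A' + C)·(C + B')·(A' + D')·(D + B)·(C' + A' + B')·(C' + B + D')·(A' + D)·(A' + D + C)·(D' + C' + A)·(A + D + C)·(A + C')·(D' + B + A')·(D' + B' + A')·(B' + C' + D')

False

Suppose A = 1.
The clause (D') is unit, so D = 0.
That conflicts with the unit clause (D).
So every satisfying assignment has A = False.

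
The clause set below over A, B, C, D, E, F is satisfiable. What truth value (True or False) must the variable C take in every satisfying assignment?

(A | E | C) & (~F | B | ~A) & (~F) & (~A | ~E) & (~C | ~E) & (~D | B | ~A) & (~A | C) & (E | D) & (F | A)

Suppose C = 0.
(~F) alone gives F = 0.
(~A) alone gives A = 0.
That conflicts with the unit clause (A).
So every satisfying assignment has C = True.

True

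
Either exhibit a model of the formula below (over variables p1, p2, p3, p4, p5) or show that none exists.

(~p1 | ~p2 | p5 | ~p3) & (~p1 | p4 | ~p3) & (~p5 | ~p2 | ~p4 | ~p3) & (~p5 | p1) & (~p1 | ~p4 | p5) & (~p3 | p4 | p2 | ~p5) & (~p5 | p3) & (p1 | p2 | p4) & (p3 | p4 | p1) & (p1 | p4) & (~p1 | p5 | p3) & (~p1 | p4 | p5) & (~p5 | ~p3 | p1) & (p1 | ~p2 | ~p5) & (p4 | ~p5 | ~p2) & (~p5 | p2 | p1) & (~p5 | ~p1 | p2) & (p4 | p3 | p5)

Branch on p5: set p5 = 0.
Branch on p1: set p1 = 0.
(p4) alone gives p4 = 1.
Every clause is now satisfied; p2, p3 are unconstrained.

p1=0, p2=0, p3=1, p4=1, p5=0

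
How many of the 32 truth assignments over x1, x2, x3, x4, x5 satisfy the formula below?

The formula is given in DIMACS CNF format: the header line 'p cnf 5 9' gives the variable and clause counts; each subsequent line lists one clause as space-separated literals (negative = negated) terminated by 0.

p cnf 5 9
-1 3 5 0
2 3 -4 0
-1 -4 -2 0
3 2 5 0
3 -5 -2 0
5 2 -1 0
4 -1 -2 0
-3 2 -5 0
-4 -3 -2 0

8

There are 2^5 = 32 truth assignments over (x1, x2, x3, x4, x5).
Split on x5. With x5 = True, the clauses containing x5 are satisfied and ¬x5 drops from the rest; 3 of the 2^4 = 16 assignments to the other variables satisfy what remains.
With x5 = False, by the same count on the reduced clause set, 5 assignments work.
(One model: x1=F, x2=F, x3=F, x4=F, x5=T.)
Total: 3 + 5 = 8.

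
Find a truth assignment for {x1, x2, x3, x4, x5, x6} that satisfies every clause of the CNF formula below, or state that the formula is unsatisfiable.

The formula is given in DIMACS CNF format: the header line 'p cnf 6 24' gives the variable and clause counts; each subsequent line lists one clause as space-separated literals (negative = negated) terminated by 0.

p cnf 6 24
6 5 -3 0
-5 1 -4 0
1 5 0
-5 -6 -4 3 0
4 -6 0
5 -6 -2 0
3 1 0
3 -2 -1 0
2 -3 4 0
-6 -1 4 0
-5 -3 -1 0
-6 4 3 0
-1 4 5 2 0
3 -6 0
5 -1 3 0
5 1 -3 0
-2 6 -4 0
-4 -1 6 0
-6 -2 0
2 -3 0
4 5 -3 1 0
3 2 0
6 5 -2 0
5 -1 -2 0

Suppose x1 = False.
The clause (x5) is unit, so x5 = True.
The clause (¬x4) is unit, so x4 = False.
The clause (¬x6) is unit, so x6 = False.
The clause (x3) is unit, so x3 = True.
The clause (x2) is unit, so x2 = True.
This assignment satisfies each clause.

x1 ↦ False; x2 ↦ True; x3 ↦ True; x4 ↦ False; x5 ↦ True; x6 ↦ False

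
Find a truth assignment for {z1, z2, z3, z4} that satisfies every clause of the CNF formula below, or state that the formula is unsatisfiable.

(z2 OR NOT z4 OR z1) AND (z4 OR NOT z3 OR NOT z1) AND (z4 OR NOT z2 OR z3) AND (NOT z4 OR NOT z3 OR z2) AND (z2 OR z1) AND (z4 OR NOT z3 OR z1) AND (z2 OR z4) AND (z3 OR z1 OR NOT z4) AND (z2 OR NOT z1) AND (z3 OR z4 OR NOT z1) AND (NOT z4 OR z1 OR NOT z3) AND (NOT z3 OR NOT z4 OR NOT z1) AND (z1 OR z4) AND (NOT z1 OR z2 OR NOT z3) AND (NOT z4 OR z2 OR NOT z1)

Case z2 = true:
Case z4 = true:
Case z3 = false:
From the singleton clause (z1), z1 = true.
All clauses are satisfied.

z1 ↦ true; z2 ↦ true; z3 ↦ false; z4 ↦ true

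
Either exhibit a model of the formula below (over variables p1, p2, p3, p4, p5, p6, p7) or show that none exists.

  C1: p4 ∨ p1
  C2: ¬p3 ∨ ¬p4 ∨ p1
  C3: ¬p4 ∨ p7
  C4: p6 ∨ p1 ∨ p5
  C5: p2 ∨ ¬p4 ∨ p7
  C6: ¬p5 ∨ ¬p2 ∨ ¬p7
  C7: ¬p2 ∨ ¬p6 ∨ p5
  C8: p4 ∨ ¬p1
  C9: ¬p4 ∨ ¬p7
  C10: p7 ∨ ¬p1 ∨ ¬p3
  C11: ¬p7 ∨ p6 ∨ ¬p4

UNSATISFIABLE

Try p4 = True.
(p7) alone gives p7 = True.
But (¬p7) is also a unit clause — contradiction.
Backtrack on p4: now try p4 = False.
(p1) alone gives p1 = True.
But (¬p1) is also a unit clause — contradiction.
Both values of p4 lead to a conflict.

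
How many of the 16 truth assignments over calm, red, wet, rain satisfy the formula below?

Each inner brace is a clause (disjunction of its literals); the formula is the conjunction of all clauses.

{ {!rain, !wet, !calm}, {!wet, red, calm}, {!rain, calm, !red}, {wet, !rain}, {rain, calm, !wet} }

6

There are 2^4 = 16 truth assignments over (calm, red, wet, rain).
Check each against the 5 clauses (columns in the order calm, red, wet, rain):
  F F F F  ✓ satisfies all
  F F F T  ✗ fails (wet || !rain)
  F F T F  ✗ fails (!wet || red || calm)
  F F T T  ✗ fails (!wet || red || calm)
  F T F F  ✓ satisfies all
  F T F T  ✗ fails (!rain || calm || !red)
  F T T F  ✗ fails (rain || calm || !wet)
  F T T T  ✗ fails (!rain || calm || !red)
  T F F F  ✓ satisfies all
  T F F T  ✗ fails (wet || !rain)
  T F T F  ✓ satisfies all
  T F T T  ✗ fails (!rain || !wet || !calm)
  T T F F  ✓ satisfies all
  T T F T  ✗ fails (wet || !rain)
  T T T F  ✓ satisfies all
  T T T T  ✗ fails (!rain || !wet || !calm)
6 of the 16 rows are models.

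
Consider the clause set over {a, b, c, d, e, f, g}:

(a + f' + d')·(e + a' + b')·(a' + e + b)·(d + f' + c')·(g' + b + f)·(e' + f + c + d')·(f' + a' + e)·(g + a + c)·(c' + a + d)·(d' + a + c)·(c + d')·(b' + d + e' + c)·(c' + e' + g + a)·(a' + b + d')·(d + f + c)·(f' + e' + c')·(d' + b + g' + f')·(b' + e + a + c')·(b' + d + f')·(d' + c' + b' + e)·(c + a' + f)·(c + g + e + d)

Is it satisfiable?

Satisfiable

Try c = 1.
Try d = 1.
Try a = 0.
(f') alone gives f = 0.
Try g = 0.
(e') alone gives e = 0.
(b') alone gives b = 0.
Every clause now holds.
A satisfying assignment: a=0; b=0; c=1; d=1; e=0; f=0; g=0.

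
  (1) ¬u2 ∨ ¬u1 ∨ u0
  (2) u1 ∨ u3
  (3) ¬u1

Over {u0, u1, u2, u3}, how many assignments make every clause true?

4

There are 2^4 = 16 truth assignments over (u0, u1, u2, u3).
Check each against the 3 clauses (columns in the order u0, u1, u2, u3):
  F F F F  ✗ fails (u1 ∨ u3)
  F F F T  ✓ satisfies all
  F F T F  ✗ fails (u1 ∨ u3)
  F F T T  ✓ satisfies all
  F T F F  ✗ fails (¬u1)
  F T F T  ✗ fails (¬u1)
  F T T F  ✗ fails (¬u2 ∨ ¬u1 ∨ u0)
  F T T T  ✗ fails (¬u2 ∨ ¬u1 ∨ u0)
  T F F F  ✗ fails (u1 ∨ u3)
  T F F T  ✓ satisfies all
  T F T F  ✗ fails (u1 ∨ u3)
  T F T T  ✓ satisfies all
  T T F F  ✗ fails (¬u1)
  T T F T  ✗ fails (¬u1)
  T T T F  ✗ fails (¬u1)
  T T T T  ✗ fails (¬u1)
4 of the 16 rows are models.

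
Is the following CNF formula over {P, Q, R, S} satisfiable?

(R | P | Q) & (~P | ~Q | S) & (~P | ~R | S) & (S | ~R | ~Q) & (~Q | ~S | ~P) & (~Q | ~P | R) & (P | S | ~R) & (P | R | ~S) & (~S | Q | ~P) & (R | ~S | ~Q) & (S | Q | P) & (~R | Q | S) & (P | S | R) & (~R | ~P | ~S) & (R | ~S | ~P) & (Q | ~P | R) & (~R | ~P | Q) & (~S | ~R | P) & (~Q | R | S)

Unsatisfiable

Branch on R: set R = 1.
Branch on P: set P = 0.
From the singleton clause (S), S = 1.
Now (~S) is unsatisfied and unit — conflict.
Backtrack on P: now try P = 1.
From the singleton clause (S), S = 1.
Now (~S) is unsatisfied and unit — conflict.
Neither P = 1 nor P = 0 works.
Backtrack on R: now try R = 0.
Branch on P: set P = 1.
From the singleton clause (~Q), Q = 0.
Now (Q) is unsatisfied and unit — conflict.
Backtrack on P: now try P = 0.
From the singleton clause (Q), Q = 1.
From the singleton clause (~S), S = 0.
Now (S) is unsatisfied and unit — conflict.
Neither P = 1 nor P = 0 works.
Neither R = 1 nor R = 0 works.
No assignment satisfies every clause.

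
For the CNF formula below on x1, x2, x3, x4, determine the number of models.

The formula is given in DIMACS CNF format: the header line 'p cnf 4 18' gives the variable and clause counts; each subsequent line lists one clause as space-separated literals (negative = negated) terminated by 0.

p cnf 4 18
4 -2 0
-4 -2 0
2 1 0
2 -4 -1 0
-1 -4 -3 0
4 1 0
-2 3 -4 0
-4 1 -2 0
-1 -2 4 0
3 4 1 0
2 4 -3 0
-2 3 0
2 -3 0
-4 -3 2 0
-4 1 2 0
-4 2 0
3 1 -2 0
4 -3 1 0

1

There are 2^4 = 16 truth assignments over (x1, x2, x3, x4).
Check each against the 18 clauses (columns in the order x1, x2, x3, x4):
  F F F F  ✗ fails (x2 ∨ x1)
  F F F T  ✗ fails (x2 ∨ x1)
  F F T F  ✗ fails (x2 ∨ x1)
  F F T T  ✗ fails (x2 ∨ x1)
  F T F F  ✗ fails (x4 ∨ ¬x2)
  F T F T  ✗ fails (¬x4 ∨ ¬x2)
  F T T F  ✗ fails (x4 ∨ ¬x2)
  F T T T  ✗ fails (¬x4 ∨ ¬x2)
  T F F F  ✓ satisfies all
  T F F T  ✗ fails (x2 ∨ ¬x4 ∨ ¬x1)
  T F T F  ✗ fails (x2 ∨ x4 ∨ ¬x3)
  T F T T  ✗ fails (x2 ∨ ¬x4 ∨ ¬x1)
  T T F F  ✗ fails (x4 ∨ ¬x2)
  T T F T  ✗ fails (¬x4 ∨ ¬x2)
  T T T F  ✗ fails (x4 ∨ ¬x2)
  T T T T  ✗ fails (¬x4 ∨ ¬x2)
1 of the 16 rows is a model.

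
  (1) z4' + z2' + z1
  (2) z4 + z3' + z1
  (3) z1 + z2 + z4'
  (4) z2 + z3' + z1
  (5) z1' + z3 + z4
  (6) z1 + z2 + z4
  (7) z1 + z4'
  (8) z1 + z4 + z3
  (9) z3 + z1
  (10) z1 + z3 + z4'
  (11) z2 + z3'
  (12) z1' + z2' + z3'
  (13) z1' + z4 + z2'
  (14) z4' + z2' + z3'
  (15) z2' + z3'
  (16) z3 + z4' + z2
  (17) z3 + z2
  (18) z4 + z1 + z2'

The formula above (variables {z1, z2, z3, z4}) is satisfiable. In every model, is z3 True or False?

False

Suppose z3 = 1.
(z2) alone gives z2 = 1.
Now (z2') is unsatisfied and unit — conflict.
So every satisfying assignment has z3 = False.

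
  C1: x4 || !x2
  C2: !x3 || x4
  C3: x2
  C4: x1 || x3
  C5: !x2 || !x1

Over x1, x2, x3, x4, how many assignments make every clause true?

There are 2^4 = 16 truth assignments over (x1, x2, x3, x4).
Check each against the 5 clauses (columns in the order x1, x2, x3, x4):
  F F F F  ✗ fails (x2)
  F F F T  ✗ fails (x2)
  F F T F  ✗ fails (!x3 || x4)
  F F T T  ✗ fails (x2)
  F T F F  ✗ fails (x4 || !x2)
  F T F T  ✗ fails (x1 || x3)
  F T T F  ✗ fails (x4 || !x2)
  F T T T  ✓ satisfies all
  T F F F  ✗ fails (x2)
  T F F T  ✗ fails (x2)
  T F T F  ✗ fails (!x3 || x4)
  T F T T  ✗ fails (x2)
  T T F F  ✗ fails (x4 || !x2)
  T T F T  ✗ fails (!x2 || !x1)
  T T T F  ✗ fails (x4 || !x2)
  T T T T  ✗ fails (!x2 || !x1)
1 of the 16 rows is a model.

1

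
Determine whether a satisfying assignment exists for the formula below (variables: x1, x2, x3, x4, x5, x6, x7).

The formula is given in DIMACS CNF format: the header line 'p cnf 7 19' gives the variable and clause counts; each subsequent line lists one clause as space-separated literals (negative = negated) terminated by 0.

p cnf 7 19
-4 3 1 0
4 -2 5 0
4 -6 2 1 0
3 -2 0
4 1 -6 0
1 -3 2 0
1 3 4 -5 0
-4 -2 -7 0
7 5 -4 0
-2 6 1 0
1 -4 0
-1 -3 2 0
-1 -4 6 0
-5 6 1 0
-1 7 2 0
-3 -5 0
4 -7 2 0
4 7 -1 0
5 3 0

Branch on x3: set x3 = False.
The clause (¬x2) is unit, so x2 = False.
The clause (x5) is unit, so x5 = True.
Branch on x4: set x4 = True.
The clause (x1) is unit, so x1 = True.
The clause (x6) is unit, so x6 = True.
The clause (x7) is unit, so x7 = True.
Every clause now holds.
A satisfying assignment: x1: True, x2: False, x3: False, x4: True, x5: True, x6: True, x7: True.

Satisfiable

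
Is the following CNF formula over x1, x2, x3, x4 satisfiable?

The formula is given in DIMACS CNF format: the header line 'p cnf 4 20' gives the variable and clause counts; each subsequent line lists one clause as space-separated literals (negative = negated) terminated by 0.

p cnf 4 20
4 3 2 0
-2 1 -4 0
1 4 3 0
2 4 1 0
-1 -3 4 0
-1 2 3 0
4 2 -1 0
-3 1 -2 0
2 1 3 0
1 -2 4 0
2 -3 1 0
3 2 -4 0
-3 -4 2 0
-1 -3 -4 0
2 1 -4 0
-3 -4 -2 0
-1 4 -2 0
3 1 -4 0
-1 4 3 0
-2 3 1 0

Satisfiable

Try x4 = True.
Try x2 = True.
From the singleton clause (x1), x1 = True.
From the singleton clause (¬x3), x3 = False.
This assignment satisfies each clause.
A satisfying assignment: x1=True; x2=True; x3=False; x4=True.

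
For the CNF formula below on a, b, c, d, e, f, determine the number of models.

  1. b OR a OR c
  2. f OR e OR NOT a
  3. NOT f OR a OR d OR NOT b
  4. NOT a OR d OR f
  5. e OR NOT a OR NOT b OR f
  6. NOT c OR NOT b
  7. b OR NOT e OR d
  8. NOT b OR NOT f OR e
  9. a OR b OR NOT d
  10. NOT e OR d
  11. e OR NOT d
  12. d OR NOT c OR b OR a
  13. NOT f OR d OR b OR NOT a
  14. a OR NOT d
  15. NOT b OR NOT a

There are 2^6 = 64 truth assignments over (a, b, c, d, e, f).
Split on e. With e = true, the clauses containing e are satisfied and NOT e drops from the rest; 4 of the 2^5 = 32 assignments to the other variables satisfy what remains.
With e = false, by the same count on the reduced clause set, 1 assignment works.
(One model: a=F, b=T, c=F, d=F, e=F, f=F.)
Total: 4 + 1 = 5.

5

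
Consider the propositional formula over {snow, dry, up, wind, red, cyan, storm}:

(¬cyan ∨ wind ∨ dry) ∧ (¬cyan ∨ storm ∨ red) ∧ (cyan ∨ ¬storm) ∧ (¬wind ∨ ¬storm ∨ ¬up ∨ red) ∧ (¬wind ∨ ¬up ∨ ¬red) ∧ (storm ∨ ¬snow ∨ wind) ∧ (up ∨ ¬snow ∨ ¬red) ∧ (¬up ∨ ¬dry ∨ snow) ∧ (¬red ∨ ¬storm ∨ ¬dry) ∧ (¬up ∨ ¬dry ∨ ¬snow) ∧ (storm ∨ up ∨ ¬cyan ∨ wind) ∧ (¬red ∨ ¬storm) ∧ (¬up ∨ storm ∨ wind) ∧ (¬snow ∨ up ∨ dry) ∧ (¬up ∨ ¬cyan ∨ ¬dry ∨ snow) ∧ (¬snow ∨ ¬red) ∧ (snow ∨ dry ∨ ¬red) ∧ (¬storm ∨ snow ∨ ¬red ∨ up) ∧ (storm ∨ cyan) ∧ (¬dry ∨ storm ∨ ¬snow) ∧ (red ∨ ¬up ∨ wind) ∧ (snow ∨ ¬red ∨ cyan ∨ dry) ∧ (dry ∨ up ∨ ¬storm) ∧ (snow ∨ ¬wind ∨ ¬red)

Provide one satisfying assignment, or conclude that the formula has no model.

Try cyan = True.
Try wind = False.
From the singleton clause (dry), dry = True.
Try storm = True.
From the singleton clause (¬red), red = False.
From the singleton clause (¬up), up = False.
Every clause is now satisfied; snow is unconstrained.

snow: True; dry: True; up: False; wind: False; red: False; cyan: True; storm: True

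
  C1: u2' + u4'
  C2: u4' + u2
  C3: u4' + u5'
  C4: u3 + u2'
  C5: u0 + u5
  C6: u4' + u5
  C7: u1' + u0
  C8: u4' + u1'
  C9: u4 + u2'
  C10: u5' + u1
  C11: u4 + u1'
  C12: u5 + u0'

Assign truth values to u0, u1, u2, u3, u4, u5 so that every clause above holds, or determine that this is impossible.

UNSATISFIABLE

Try u2 = 0.
Unit clause (u4') forces u4 = 0.
Unit clause (u1') forces u1 = 0.
Unit clause (u5') forces u5 = 0.
Unit clause (u0) forces u0 = 1.
But (u0') is also a unit clause — contradiction.
Undo u2 and try u2 = 1.
Unit clause (u4') forces u4 = 0.
But (u4) is also a unit clause — contradiction.
Both values of u2 lead to a conflict.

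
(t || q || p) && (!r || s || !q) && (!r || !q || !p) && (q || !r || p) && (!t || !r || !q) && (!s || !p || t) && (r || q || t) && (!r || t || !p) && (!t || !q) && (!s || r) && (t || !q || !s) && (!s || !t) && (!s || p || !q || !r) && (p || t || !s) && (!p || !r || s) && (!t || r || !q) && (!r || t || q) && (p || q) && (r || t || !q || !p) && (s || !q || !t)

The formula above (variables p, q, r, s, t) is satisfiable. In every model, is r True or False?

Suppose r = true.
Case s = true:
The clause (!t) is unit, so t = false.
The clause (!p) is unit, so p = false.
Now (p) is unsatisfied and unit — conflict.
That branch fails; take s = false instead.
The clause (!q) is unit, so q = false.
The clause (p) is unit, so p = true.
Now (!p) is unsatisfied and unit — conflict.
Both values of s lead to a conflict.
So every satisfying assignment has r = False.

False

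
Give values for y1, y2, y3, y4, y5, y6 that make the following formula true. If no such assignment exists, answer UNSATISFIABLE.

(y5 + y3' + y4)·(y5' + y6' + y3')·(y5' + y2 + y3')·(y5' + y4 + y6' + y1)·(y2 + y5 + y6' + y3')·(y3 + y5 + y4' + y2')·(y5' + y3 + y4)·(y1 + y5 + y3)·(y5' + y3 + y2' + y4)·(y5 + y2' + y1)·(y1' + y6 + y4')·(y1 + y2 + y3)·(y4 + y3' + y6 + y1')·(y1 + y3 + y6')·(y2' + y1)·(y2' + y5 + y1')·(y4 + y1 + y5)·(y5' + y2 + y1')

y1 ↦ 1; y2 ↦ 0; y3 ↦ 0; y4 ↦ 1; y5 ↦ 0; y6 ↦ 1

Suppose y2 = 0.
Suppose y5 = 0.
Suppose y3 = 0.
Unit clause (y1) forces y1 = 1.
Suppose y6 = 1.
All clauses hold; y4 can take either value.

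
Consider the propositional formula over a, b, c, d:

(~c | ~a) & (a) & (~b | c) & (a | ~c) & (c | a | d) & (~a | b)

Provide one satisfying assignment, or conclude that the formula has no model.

UNSATISFIABLE

From the singleton clause (a), a = 1.
From the singleton clause (~c), c = 0.
From the singleton clause (~b), b = 0.
Now (b) is unsatisfied and unit — conflict.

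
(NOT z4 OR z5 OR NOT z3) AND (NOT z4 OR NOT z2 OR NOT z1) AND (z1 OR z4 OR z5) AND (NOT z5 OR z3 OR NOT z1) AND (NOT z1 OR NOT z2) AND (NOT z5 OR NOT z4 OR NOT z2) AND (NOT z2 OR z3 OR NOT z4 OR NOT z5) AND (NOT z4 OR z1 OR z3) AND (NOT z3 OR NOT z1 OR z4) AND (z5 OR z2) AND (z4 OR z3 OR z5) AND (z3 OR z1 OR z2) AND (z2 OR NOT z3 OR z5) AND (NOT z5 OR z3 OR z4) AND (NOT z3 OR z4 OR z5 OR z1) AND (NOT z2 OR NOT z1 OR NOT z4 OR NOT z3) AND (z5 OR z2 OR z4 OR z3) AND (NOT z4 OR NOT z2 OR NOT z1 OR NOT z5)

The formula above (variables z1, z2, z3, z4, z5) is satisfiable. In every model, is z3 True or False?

Suppose z3 = false.
Branch on z5: set z5 = false.
(z2) alone gives z2 = true.
(NOT z1) alone gives z1 = false.
(z4) alone gives z4 = true.
Now (NOT z4) is unsatisfied and unit — conflict.
So z5 must be the other value — set z5 = true.
(NOT z1) alone gives z1 = false.
(NOT z4) alone gives z4 = false.
Now (z4) is unsatisfied and unit — conflict.
Either choice for z5 ends in contradiction.
So every satisfying assignment has z3 = True.

True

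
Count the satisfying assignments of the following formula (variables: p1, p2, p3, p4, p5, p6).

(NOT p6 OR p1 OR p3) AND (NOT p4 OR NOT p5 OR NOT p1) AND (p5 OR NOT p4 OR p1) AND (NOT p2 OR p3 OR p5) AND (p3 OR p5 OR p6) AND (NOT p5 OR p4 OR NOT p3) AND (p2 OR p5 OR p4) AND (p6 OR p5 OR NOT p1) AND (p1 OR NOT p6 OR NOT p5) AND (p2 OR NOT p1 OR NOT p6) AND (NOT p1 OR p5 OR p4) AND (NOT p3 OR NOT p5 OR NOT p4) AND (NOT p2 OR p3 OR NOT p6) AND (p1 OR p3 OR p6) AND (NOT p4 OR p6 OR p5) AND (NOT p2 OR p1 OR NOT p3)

There are 2^6 = 64 truth assignments over (p1, p2, p3, p4, p5, p6).
Split on p6. With p6 = true, the clauses containing p6 are satisfied and NOT p6 drops from the rest; 1 of the 2^5 = 32 assignments to the other variables satisfy what remains.
With p6 = false, by the same count on the reduced clause set, 2 assignments work.
(One model: p1=T, p2=F, p3=F, p4=F, p5=T, p6=F.)
Total: 1 + 2 = 3.

3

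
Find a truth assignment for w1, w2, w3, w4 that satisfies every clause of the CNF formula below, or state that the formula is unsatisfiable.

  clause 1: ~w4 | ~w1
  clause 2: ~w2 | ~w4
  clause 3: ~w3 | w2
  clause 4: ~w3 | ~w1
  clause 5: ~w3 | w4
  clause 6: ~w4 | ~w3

Branch on w4: set w4 = 0.
From the singleton clause (~w3), w3 = 0.
Every clause is now satisfied; w1, w2 are unconstrained.

w1=1,  w2=0,  w3=0,  w4=0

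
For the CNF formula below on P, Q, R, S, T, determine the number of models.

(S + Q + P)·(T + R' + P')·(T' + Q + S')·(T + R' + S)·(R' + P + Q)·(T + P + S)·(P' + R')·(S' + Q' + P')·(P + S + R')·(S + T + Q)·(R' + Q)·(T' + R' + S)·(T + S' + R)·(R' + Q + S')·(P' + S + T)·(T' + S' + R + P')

6

There are 2^5 = 32 truth assignments over (P, Q, R, S, T).
Split on Q. With Q = 1, the clauses containing Q are satisfied and Q' drops from the rest; 5 of the 2^4 = 16 assignments to the other variables satisfy what remains.
With Q = 0, by the same count on the reduced clause set, 1 assignment works.
(One model: P=F, Q=T, R=F, S=F, T=T.)
Total: 5 + 1 = 6.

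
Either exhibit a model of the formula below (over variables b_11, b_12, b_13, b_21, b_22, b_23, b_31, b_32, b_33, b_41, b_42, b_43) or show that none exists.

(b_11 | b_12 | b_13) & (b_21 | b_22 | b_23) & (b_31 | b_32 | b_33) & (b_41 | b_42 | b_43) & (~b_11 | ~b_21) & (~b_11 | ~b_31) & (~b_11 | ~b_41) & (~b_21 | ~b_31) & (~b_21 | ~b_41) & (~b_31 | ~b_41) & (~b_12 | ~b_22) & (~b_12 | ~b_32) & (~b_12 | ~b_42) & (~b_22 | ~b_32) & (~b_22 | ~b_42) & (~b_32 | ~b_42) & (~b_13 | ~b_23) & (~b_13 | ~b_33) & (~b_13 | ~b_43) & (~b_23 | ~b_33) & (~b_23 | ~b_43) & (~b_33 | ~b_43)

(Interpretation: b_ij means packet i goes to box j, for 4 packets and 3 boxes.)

Case b_11 = 0:
Case b_12 = 1:
(~b_22) alone gives b_22 = 0.
(~b_32) alone gives b_32 = 0.
(~b_42) alone gives b_42 = 0.
Case b_21 = 1:
(~b_31) alone gives b_31 = 0.
(b_33) alone gives b_33 = 1.
(~b_41) alone gives b_41 = 0.
(b_43) alone gives b_43 = 1.
Now (~b_43) is unsatisfied and unit — conflict.
Undo b_21 and try b_21 = 0.
(b_23) alone gives b_23 = 1.
(~b_13) alone gives b_13 = 0.
(~b_33) alone gives b_33 = 0.
(b_31) alone gives b_31 = 1.
(~b_41) alone gives b_41 = 0.
(b_43) alone gives b_43 = 1.
Now (~b_43) is unsatisfied and unit — conflict.
Neither b_21 = 1 nor b_21 = 0 works.
Undo b_12 and try b_12 = 0.
(b_13) alone gives b_13 = 1.
(~b_23) alone gives b_23 = 0.
(~b_33) alone gives b_33 = 0.
(~b_43) alone gives b_43 = 0.
Case b_21 = 1:
(~b_31) alone gives b_31 = 0.
(b_32) alone gives b_32 = 1.
(~b_41) alone gives b_41 = 0.
(b_42) alone gives b_42 = 1.
Now (~b_42) is unsatisfied and unit — conflict.
Undo b_21 and try b_21 = 0.
(b_22) alone gives b_22 = 1.
(~b_32) alone gives b_32 = 0.
(b_31) alone gives b_31 = 1.
(~b_41) alone gives b_41 = 0.
(b_42) alone gives b_42 = 1.
Now (~b_42) is unsatisfied and unit — conflict.
Neither b_21 = 1 nor b_21 = 0 works.
Neither b_12 = 1 nor b_12 = 0 works.
Undo b_11 and try b_11 = 1.
(~b_21) alone gives b_21 = 0.
(~b_31) alone gives b_31 = 0.
(~b_41) alone gives b_41 = 0.
Case b_22 = 1:
(~b_12) alone gives b_12 = 0.
(~b_32) alone gives b_32 = 0.
(b_33) alone gives b_33 = 1.
(~b_42) alone gives b_42 = 0.
(b_43) alone gives b_43 = 1.
Now (~b_43) is unsatisfied and unit — conflict.
Undo b_22 and try b_22 = 0.
(b_23) alone gives b_23 = 1.
(~b_13) alone gives b_13 = 0.
(~b_33) alone gives b_33 = 0.
(b_32) alone gives b_32 = 1.
(~b_12) alone gives b_12 = 0.
(~b_42) alone gives b_42 = 0.
(b_43) alone gives b_43 = 1.
Now (~b_43) is unsatisfied and unit — conflict.
Neither b_22 = 1 nor b_22 = 0 works.
Neither b_11 = 1 nor b_11 = 0 works.

UNSATISFIABLE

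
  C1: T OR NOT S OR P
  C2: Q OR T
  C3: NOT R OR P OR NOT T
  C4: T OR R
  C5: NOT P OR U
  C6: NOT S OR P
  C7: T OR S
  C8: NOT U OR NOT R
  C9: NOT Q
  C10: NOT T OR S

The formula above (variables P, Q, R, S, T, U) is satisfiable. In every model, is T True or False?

Suppose T = false.
(Q) alone gives Q = true.
But (NOT Q) is also a unit clause — contradiction.
So every satisfying assignment has T = True.

True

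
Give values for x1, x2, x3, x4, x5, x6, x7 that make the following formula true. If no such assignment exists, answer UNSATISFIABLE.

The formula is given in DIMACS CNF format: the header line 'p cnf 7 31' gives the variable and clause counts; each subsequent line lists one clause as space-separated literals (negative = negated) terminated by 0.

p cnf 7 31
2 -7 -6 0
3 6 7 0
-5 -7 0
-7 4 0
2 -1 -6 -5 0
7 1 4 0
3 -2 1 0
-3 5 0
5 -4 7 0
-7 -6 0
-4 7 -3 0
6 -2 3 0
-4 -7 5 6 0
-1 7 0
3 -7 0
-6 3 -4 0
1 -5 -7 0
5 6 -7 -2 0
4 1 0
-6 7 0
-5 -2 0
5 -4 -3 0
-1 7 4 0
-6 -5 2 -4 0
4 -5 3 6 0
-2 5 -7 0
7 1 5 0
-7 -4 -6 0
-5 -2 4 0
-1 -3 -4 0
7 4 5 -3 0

UNSATISFIABLE

Suppose x5 = False.
Unit clause (¬x3) forces x3 = False.
Unit clause (¬x7) forces x7 = False.
Unit clause (x6) forces x6 = True.
But (¬x6) is also a unit clause — contradiction.
So x5 must be the other value — set x5 = True.
Unit clause (¬x7) forces x7 = False.
Unit clause (¬x1) forces x1 = False.
Unit clause (x4) forces x4 = True.
Unit clause (¬x3) forces x3 = False.
Unit clause (x6) forces x6 = True.
But (¬x6) is also a unit clause — contradiction.
Both values of x5 lead to a conflict.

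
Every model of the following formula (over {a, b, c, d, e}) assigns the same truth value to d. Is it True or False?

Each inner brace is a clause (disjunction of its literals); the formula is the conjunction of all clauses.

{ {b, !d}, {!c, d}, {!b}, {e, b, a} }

Suppose d = true.
(b) alone gives b = true.
That conflicts with the unit clause (!b).
So every satisfying assignment has d = False.

False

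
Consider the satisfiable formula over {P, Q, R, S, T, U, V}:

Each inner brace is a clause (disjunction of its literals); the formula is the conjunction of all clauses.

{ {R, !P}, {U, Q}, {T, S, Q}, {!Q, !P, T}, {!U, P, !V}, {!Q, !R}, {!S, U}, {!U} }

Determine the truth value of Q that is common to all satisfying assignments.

True

Suppose Q = false.
From the singleton clause (U), U = true.
Now (!U) is unsatisfied and unit — conflict.
So every satisfying assignment has Q = True.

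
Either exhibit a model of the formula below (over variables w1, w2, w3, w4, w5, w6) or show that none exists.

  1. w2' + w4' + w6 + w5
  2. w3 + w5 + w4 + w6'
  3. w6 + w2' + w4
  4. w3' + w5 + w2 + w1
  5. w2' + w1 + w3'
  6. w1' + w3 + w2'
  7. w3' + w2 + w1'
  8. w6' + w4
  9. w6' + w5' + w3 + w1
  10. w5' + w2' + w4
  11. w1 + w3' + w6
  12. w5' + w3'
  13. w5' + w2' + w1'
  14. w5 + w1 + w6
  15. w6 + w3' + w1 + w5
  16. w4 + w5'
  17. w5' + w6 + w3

w1 ↦ 0, w2 ↦ 1, w3 ↦ 0, w4 ↦ 1, w5 ↦ 0, w6 ↦ 1

Case w6 = 1:
The clause (w4) is unit, so w4 = 1.
Case w5 = 0:
Case w3 = 0:
Case w1 = 0:
Every clause is now satisfied; w2 is unconstrained.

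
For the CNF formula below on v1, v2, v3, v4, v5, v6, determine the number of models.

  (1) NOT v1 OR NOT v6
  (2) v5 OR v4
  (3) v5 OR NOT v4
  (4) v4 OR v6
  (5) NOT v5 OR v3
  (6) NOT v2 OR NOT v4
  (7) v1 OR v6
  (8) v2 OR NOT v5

1

There are 2^6 = 64 truth assignments over (v1, v2, v3, v4, v5, v6).
Split on v4. With v4 = true, the clauses containing v4 are satisfied and NOT v4 drops from the rest; 0 of the 2^5 = 32 assignments to the other variables satisfy what remains.
With v4 = false, by the same count on the reduced clause set, 1 assignment works.
(One model: v1=F, v2=T, v3=T, v4=F, v5=T, v6=T.)
Total: 0 + 1 = 1.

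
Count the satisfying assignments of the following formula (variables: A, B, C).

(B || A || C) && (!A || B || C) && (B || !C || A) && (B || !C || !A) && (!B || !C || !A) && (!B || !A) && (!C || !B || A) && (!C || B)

There are 2^3 = 8 truth assignments over (A, B, C).
Split on C. With C = true, the clauses containing C are satisfied and !C drops from the rest; 0 of the 2^2 = 4 assignments to the other variables satisfy what remains.
With C = false, by the same count on the reduced clause set, 1 assignment works.
(One model: A=F, B=T, C=F.)
Total: 0 + 1 = 1.

1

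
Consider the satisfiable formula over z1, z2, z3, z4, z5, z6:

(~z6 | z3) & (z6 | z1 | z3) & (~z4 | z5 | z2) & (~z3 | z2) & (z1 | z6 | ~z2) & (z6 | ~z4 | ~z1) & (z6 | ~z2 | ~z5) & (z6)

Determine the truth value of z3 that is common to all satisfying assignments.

Suppose z3 = 0.
(~z6) alone gives z6 = 0.
But (z6) is also a unit clause — contradiction.
So every satisfying assignment has z3 = True.

True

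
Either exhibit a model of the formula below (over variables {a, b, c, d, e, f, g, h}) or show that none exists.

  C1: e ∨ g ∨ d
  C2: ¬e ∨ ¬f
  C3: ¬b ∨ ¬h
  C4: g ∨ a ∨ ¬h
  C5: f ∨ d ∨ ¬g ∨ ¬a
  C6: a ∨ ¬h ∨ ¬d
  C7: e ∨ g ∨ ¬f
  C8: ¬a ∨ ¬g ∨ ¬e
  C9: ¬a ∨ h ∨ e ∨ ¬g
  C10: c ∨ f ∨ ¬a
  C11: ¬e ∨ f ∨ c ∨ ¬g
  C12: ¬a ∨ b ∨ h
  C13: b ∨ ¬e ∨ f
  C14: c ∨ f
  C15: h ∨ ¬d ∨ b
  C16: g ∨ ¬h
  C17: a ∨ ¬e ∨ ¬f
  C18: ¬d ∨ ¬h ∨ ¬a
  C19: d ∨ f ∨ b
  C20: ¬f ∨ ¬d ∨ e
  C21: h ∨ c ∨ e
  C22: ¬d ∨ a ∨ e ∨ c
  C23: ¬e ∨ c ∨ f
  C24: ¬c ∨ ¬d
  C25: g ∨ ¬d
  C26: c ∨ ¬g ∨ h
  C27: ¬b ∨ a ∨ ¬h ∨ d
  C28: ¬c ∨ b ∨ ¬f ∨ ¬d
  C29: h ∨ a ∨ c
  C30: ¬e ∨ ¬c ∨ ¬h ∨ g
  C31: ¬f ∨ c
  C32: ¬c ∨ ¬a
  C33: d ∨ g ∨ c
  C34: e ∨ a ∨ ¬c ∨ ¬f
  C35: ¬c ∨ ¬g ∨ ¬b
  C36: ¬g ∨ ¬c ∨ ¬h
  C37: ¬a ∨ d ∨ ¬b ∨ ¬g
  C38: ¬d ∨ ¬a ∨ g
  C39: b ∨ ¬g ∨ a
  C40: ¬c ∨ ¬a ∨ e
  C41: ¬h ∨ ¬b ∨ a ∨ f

a: False,  b: True,  c: True,  d: False,  e: True,  f: False,  g: False,  h: False

Try e = True.
From the singleton clause (¬f), f = False.
From the singleton clause (b), b = True.
From the singleton clause (¬h), h = False.
From the singleton clause (c), c = True.
From the singleton clause (¬d), d = False.
From the singleton clause (¬a), a = False.
From the singleton clause (¬g), g = False.
This assignment satisfies each clause.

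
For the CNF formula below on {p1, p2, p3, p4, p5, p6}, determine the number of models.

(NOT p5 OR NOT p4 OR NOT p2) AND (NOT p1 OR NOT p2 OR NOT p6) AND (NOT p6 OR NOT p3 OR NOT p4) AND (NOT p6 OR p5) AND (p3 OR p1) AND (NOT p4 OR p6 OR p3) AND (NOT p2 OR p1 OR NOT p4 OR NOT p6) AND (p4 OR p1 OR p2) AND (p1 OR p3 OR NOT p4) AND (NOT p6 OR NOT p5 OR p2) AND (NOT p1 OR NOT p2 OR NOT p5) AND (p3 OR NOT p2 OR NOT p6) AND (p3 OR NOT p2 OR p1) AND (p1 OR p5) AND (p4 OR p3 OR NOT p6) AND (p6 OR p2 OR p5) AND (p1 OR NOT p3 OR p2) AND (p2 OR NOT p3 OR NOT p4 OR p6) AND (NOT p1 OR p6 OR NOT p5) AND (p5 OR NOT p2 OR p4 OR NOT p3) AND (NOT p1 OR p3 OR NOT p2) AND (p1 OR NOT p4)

There are 2^6 = 64 truth assignments over (p1, p2, p3, p4, p5, p6).
Split on p3. With p3 = true, the clauses containing p3 are satisfied and NOT p3 drops from the rest; 3 of the 2^5 = 32 assignments to the other variables satisfy what remains.
With p3 = false, by the same count on the reduced clause set, 0 assignments work.
Total: 3 + 0 = 3.

3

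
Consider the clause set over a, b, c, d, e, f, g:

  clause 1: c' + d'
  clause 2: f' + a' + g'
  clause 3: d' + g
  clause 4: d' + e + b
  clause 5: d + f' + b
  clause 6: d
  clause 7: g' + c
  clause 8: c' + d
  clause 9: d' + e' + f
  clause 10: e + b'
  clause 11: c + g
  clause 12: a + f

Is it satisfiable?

No, unsatisfiable

(d) alone gives d = 1.
(c') alone gives c = 0.
(g) alone gives g = 1.
That conflicts with the unit clause (g').
No assignment satisfies every clause.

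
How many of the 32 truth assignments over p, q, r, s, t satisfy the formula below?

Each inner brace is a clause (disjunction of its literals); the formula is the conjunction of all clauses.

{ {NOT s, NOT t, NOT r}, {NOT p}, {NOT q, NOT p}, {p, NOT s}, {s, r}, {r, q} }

4

There are 2^5 = 32 truth assignments over (p, q, r, s, t).
Split on s. With s = true, the clauses containing s are satisfied and NOT s drops from the rest; 0 of the 2^4 = 16 assignments to the other variables satisfy what remains.
With s = false, by the same count on the reduced clause set, 4 assignments work.
(One model: p=F, q=F, r=T, s=F, t=F.)
Total: 0 + 4 = 4.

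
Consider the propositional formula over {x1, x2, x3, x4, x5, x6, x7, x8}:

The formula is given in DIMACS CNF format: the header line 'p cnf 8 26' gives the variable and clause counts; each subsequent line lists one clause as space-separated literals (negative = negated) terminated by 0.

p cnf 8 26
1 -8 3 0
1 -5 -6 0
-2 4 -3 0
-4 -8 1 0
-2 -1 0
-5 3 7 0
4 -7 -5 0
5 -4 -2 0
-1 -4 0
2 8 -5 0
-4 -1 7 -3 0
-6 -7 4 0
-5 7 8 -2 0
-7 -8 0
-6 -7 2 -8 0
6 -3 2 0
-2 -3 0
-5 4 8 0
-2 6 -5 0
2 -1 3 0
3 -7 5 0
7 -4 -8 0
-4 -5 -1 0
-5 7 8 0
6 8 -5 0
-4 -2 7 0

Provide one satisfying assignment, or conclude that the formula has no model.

Suppose x2 = False.
Suppose x1 = False.
Suppose x8 = False.
Unit clause (¬x5) forces x5 = False.
Suppose x6 = False.
Unit clause (¬x3) forces x3 = False.
Unit clause (¬x7) forces x7 = False.
No clause remains; x4 is free.

x1 ↦ False; x2 ↦ False; x3 ↦ False; x4 ↦ False; x5 ↦ False; x6 ↦ False; x7 ↦ False; x8 ↦ False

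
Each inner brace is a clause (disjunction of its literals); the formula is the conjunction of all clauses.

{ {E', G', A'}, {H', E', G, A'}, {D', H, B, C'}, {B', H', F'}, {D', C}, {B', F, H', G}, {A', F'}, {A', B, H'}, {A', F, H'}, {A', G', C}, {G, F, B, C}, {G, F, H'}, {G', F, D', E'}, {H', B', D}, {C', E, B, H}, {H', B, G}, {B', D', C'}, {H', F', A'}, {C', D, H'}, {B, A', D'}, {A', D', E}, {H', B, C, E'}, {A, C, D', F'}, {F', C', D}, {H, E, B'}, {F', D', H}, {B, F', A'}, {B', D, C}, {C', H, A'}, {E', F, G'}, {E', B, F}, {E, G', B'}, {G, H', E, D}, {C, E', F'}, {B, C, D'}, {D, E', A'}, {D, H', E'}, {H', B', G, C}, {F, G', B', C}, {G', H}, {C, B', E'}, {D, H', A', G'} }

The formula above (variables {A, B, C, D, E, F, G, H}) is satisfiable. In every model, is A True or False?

False

Suppose A = 1.
Unit clause (F') forces F = 0.
Unit clause (H') forces H = 0.
Unit clause (C') forces C = 0.
Unit clause (D') forces D = 0.
Unit clause (G') forces G = 0.
Unit clause (B) forces B = 1.
Now (B') is unsatisfied and unit — conflict.
So every satisfying assignment has A = False.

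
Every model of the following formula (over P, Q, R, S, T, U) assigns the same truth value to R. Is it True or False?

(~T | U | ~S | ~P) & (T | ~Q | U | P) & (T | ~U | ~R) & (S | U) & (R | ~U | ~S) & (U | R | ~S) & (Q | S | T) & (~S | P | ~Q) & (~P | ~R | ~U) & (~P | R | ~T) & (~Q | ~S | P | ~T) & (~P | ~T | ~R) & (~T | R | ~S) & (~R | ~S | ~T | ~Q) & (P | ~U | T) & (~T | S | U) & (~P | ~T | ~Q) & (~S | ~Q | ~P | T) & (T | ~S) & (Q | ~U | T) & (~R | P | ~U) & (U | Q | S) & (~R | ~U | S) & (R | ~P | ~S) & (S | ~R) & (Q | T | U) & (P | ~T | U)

False

Suppose R = 1.
The clause (S) is unit, so S = 1.
The clause (T) is unit, so T = 1.
The clause (~P) is unit, so P = 0.
The clause (~Q) is unit, so Q = 0.
The clause (~U) is unit, so U = 0.
But (U) is also a unit clause — contradiction.
So every satisfying assignment has R = False.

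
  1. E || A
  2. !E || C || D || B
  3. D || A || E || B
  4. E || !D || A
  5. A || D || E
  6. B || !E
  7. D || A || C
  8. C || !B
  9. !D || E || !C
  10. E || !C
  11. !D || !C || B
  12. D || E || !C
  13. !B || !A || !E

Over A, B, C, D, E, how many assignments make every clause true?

4

There are 2^5 = 32 truth assignments over (A, B, C, D, E).
Split on B. With B = true, the clauses containing B are satisfied and !B drops from the rest; 2 of the 2^4 = 16 assignments to the other variables satisfy what remains.
With B = false, by the same count on the reduced clause set, 2 assignments work.
(One model: A=F, B=T, C=T, D=F, E=T.)
Total: 2 + 2 = 4.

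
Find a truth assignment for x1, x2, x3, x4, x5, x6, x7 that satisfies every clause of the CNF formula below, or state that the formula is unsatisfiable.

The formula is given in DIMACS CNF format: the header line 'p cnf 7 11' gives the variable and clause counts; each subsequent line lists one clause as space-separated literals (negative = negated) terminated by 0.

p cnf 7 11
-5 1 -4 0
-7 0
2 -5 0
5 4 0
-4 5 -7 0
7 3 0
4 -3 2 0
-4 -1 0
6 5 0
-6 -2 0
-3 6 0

From the singleton clause (¬x7), x7 = False.
From the singleton clause (x3), x3 = True.
From the singleton clause (x6), x6 = True.
From the singleton clause (¬x2), x2 = False.
From the singleton clause (¬x5), x5 = False.
From the singleton clause (x4), x4 = True.
From the singleton clause (¬x1), x1 = False.
Every clause now holds.

x1=False, x2=False, x3=True, x4=True, x5=False, x6=True, x7=False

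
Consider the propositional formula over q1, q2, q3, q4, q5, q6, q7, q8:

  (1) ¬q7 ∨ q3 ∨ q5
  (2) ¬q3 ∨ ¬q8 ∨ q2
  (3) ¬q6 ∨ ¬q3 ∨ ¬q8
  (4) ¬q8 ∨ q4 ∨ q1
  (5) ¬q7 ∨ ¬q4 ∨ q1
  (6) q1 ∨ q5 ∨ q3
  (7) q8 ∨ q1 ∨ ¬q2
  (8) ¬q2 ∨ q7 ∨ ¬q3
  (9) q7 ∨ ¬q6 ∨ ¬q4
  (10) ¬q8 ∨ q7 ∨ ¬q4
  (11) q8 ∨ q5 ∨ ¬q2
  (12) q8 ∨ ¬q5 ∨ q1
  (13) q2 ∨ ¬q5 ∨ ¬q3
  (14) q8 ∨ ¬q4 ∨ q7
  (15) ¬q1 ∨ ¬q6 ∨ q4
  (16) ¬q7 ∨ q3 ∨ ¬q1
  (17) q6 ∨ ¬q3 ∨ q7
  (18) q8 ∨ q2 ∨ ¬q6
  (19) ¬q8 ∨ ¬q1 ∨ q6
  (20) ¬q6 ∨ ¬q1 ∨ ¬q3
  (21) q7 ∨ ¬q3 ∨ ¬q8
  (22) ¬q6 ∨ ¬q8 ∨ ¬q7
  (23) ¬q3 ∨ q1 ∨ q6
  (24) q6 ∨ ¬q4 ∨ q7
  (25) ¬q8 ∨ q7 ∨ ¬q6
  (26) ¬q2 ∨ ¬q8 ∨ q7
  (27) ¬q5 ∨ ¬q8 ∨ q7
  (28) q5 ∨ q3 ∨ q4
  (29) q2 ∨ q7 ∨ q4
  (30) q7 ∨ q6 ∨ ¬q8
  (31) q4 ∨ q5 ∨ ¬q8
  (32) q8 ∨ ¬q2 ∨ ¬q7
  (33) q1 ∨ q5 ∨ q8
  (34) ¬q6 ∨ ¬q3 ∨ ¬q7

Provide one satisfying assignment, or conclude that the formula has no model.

Case q7 = True:
Case q3 = True:
From the singleton clause (¬q6), q6 = False.
From the singleton clause (q1), q1 = True.
From the singleton clause (¬q8), q8 = False.
From the singleton clause (¬q2), q2 = False.
From the singleton clause (¬q5), q5 = False.
No clause remains; q4 is free.

q1: True,  q2: False,  q3: True,  q4: False,  q5: False,  q6: False,  q7: True,  q8: False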